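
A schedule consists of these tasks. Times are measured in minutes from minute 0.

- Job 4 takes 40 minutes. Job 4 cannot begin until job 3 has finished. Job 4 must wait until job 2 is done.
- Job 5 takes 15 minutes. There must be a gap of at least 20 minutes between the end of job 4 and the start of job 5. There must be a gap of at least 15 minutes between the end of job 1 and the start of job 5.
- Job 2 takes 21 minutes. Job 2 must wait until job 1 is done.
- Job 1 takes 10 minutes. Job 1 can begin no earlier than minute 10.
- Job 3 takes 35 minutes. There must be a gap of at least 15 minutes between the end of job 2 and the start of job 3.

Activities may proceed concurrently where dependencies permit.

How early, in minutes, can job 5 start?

151

Job 1 waits on its own release at minute 10, so it starts at minute 10 and finishes at 10 + 10 = minute 20.
After job 1 (finishes minute 20), job 2 can start at minute 20 and finishes at minute 41.
After job 2 (finishes minute 41, plus 15-minute gap → minute 56), job 3 can start at minute 56 and finishes at minute 91.
For job 4: job 3 (finishes minute 91); job 2 (finishes minute 41). Taking the maximum gives a start of minute 91, and it finishes at 91 + 40 = minute 131.
Job 5 waits on job 4 (finishes minute 131, plus 20-minute gap → minute 151); job 1 (finishes minute 20, plus 15-minute gap → minute 35). The latest of these is minute 151, which is the earliest job 5 can start.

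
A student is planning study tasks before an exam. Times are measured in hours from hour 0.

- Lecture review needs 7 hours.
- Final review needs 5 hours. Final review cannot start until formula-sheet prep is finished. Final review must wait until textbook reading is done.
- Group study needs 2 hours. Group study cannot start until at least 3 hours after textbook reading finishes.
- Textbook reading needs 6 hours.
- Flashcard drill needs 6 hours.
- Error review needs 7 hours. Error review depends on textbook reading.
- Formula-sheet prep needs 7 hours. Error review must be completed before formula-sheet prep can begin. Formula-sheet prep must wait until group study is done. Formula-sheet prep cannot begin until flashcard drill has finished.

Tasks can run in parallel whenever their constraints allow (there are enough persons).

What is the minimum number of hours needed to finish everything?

Flashcard drill has no prerequisites, so it starts at hour 0 and finishes at hour 6.
Lecture review has no prerequisites, so it starts at hour 0 and finishes at hour 7.
Nothing blocks textbook reading, so it runs from hour 0 to hour 6.
Group study cannot begin until textbook reading (finishes hour 6, plus 3-hour gap → hour 9). It runs from hour 9 to 9 + 2 = hour 11.
Error review waits on textbook reading (finishes hour 6), so it starts at hour 6 and finishes at 6 + 7 = hour 13.
For formula-sheet prep: error review (finishes hour 13); group study (finishes hour 11); flashcard drill (finishes hour 6). Taking the maximum gives a start of hour 13, and it finishes at 13 + 7 = hour 20.
Final review needs all of formula-sheet prep (finishes hour 20); textbook reading (finishes hour 6). That puts its earliest start at hour 20; it finishes at 20 + 5 = hour 25.
All tasks are finished once the last one completes. Finish times: Textbook reading at 6, Lecture review at 7, Flashcard drill at 6, Error review at 13, Group study at 11, Formula-sheet prep at 20, Final review at 25. The latest is hour 25.

25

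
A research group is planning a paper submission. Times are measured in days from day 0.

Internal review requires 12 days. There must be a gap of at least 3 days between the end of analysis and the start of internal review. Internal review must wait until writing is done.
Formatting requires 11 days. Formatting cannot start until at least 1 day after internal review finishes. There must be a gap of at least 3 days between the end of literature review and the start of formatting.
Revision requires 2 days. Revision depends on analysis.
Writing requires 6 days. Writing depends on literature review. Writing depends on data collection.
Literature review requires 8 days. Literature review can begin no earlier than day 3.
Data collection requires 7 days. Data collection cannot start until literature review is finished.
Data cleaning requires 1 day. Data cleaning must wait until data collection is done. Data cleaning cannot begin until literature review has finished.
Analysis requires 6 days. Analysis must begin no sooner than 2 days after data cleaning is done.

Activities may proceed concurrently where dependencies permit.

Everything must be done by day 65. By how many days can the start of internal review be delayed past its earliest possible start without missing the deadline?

Literature review waits on its own release at day 3, so it starts at day 3 and finishes at 3 + 8 = day 11.
Data collection cannot begin until literature review (finishes day 11). It runs from day 11 to 11 + 7 = day 18.
Writing needs all of literature review (finishes day 11); data collection (finishes day 18). That puts its earliest start at day 18; it finishes at 18 + 6 = day 24.
Data cleaning has to wait for data collection (finishes day 18); literature review (finishes day 11). The latest of these is day 18, so data cleaning runs day 18 to 18 + 1 = day 19.
Analysis waits on data cleaning (finishes day 19, plus 2-day gap → day 21), so it starts at day 21 and finishes at 21 + 6 = day 27.
Internal review cannot start until analysis (finishes day 27, plus 3-day gap → day 30); writing (finishes day 24). The controlling bound is day 30, so internal review finishes at 30 + 12 = day 42.

Working backward from the deadline:
Formatting has no dependents, so it just needs to finish by day 65. Starting by 65 − 11 = day 54 achieves that.
Internal review must finish before formatting (must start by day 54, minus 1-day gap → day 53). With a 12-day duration, internal review must start by 53 − 12 = day 41.
So internal review can start as early as day 30 and as late as day 41, giving 41 − 30 = 11 days of slack.

11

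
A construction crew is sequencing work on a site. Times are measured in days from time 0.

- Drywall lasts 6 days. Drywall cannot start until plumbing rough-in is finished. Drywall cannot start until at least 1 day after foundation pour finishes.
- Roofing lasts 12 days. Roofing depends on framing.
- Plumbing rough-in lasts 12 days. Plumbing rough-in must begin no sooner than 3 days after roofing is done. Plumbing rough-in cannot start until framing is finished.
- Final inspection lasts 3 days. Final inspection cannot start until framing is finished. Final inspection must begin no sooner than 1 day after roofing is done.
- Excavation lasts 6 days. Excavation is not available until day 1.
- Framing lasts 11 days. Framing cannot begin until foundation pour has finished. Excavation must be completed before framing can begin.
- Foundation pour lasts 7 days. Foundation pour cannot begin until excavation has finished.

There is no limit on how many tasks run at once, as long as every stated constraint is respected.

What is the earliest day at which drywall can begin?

52

Excavation waits on its own release at day 1, so it starts at day 1 and finishes at 1 + 6 = day 7.
Foundation pour waits on excavation (finishes day 7), so it starts at day 7 and finishes at 7 + 7 = day 14.
For framing: foundation pour (finishes day 14); excavation (finishes day 7). Taking the maximum gives a start of day 14, and it finishes at 14 + 11 = day 25.
Roofing cannot begin until framing (finishes day 25). It runs from day 25 to 25 + 12 = day 37.
Plumbing rough-in has to wait for roofing (finishes day 37, plus 3-day gap → day 40); framing (finishes day 25). The latest of these is day 40, so plumbing rough-in runs day 40 to 40 + 12 = day 52.
Drywall waits on plumbing rough-in (finishes day 52); foundation pour (finishes day 14, plus 1-day gap → day 15). The latest of these is day 52, which is the earliest drywall can start.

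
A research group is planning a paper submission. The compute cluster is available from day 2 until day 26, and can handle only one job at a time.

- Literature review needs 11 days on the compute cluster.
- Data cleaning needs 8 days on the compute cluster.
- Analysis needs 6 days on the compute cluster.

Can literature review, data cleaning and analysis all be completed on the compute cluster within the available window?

The compute cluster window is 26 − 2 = 24 days.
Running back to back, the jobs need 11 + 8 + 6 = 25 days on the compute cluster.
Since 25 > 24, they cannot all fit.

No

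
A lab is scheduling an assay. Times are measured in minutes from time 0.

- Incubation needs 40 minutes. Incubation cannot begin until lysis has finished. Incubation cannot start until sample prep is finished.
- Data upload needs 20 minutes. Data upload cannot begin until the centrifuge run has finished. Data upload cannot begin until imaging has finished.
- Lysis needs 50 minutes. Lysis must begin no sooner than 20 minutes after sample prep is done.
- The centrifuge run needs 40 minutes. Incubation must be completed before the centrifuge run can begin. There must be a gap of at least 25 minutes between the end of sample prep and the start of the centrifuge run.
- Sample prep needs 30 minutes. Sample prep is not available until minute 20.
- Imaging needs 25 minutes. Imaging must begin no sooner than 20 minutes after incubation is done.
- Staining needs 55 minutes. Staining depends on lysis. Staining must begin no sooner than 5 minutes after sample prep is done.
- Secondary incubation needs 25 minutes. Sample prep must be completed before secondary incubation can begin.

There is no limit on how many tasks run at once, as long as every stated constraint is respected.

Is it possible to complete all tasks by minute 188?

Sample prep waits on its own release at minute 20, so it starts at minute 20 and finishes at 20 + 30 = minute 50.
Secondary incubation waits on sample prep (finishes minute 50), so it starts at minute 50 and finishes at 50 + 25 = minute 75.
Lysis waits on sample prep (finishes minute 50, plus 20-minute gap → minute 70), so it starts at minute 70 and finishes at 70 + 50 = minute 120.
Staining needs all of lysis (finishes minute 120); sample prep (finishes minute 50, plus 5-minute gap → minute 55). That puts its earliest start at minute 120; it finishes at 120 + 55 = minute 175.
For incubation: lysis (finishes minute 120); sample prep (finishes minute 50). Taking the maximum gives a start of minute 120, and it finishes at 120 + 40 = minute 160.
After incubation (finishes minute 160, plus 20-minute gap → minute 180), imaging can start at minute 180 and finishes at minute 205.
The centrifuge run has to wait for incubation (finishes minute 160); sample prep (finishes minute 50, plus 25-minute gap → minute 75). The latest of these is minute 160, so the centrifuge run runs minute 160 to 160 + 40 = minute 200.
Data upload needs all of the centrifuge run (finishes minute 200); imaging (finishes minute 205). That puts its earliest start at minute 205; it finishes at 205 + 20 = minute 225.
The earliest everything can be done is minute 225, which is after the deadline of 188, so it is not possible.

No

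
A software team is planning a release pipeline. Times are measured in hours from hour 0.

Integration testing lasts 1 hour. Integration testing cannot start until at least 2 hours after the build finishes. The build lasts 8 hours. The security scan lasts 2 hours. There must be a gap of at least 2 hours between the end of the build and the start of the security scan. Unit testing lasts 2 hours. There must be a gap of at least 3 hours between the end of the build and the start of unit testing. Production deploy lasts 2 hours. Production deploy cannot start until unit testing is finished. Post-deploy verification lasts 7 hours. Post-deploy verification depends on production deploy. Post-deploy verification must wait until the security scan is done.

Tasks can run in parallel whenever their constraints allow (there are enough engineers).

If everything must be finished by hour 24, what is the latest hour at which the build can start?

2

To finish by hour 24, post-deploy verification (duration 7) must start no later than hour 17.
Since post-deploy verification (must start by hour 17) depends on it, production deploy must finish by hour 17. Backing off its 2-hour duration gives a latest start of hour 15.
Since production deploy (must start by hour 15) depends on it, unit testing must finish by hour 15. Backing off its 2-hour duration gives a latest start of hour 13.
Nothing follows integration testing; the deadline of hour 24 is its only limit. It must start by 24 − 1 = hour 23.
The security scan feeds into post-deploy verification (must start by hour 17); so the security scan must finish by hour 17 and therefore start by hour 15.
The build has several dependents: unit testing (must start by hour 13, minus 3-hour gap → hour 10); integration testing (must start by hour 23, minus 2-hour gap → hour 21); the security scan (must start by hour 15, minus 2-hour gap → hour 13). The earliest of those limits is hour 10, so the build must start by 10 − 8 = hour 2.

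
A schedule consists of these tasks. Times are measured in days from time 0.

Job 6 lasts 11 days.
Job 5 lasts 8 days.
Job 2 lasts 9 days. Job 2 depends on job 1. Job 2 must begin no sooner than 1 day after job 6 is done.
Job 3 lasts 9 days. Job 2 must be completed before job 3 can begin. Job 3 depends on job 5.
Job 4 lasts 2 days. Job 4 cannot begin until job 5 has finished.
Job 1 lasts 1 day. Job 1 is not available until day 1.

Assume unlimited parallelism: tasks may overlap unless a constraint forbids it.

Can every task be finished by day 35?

Job 6 can start immediately at day 0; it finishes at day 11.
Job 5 can start immediately at day 0; it finishes at day 8.
Job 4 waits on job 5 (finishes day 8), so it starts at day 8 and finishes at 8 + 2 = day 10.
Job 1 waits on its own release at day 1, so it starts at day 1 and finishes at 1 + 1 = day 2.
Job 2 needs all of job 1 (finishes day 2); job 6 (finishes day 11, plus 1-day gap → day 12). That puts its earliest start at day 12; it finishes at 12 + 9 = day 21.
For job 3: job 2 (finishes day 21); job 5 (finishes day 8). Taking the maximum gives a start of day 21, and it finishes at 21 + 9 = day 30.
Every task is finished by day 30, which is no later than the deadline of 35, so the schedule is feasible.

Yes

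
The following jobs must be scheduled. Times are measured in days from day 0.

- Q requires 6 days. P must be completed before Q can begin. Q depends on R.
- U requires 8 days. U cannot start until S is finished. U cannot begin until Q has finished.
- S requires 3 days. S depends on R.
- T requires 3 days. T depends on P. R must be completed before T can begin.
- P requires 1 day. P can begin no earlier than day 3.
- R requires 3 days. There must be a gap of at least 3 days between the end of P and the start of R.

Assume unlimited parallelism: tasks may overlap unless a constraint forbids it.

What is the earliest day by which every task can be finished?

P waits on its own release at day 3, so it starts at day 3 and finishes at 3 + 1 = day 4.
R waits on P (finishes day 4, plus 3-day gap → day 7), so it starts at day 7 and finishes at 7 + 3 = day 10.
T needs all of P (finishes day 4); R (finishes day 10). That puts its earliest start at day 10; it finishes at 10 + 3 = day 13.
S cannot begin until R (finishes day 10). It runs from day 10 to 10 + 3 = day 13.
Q needs all of P (finishes day 4); R (finishes day 10). That puts its earliest start at day 10; it finishes at 10 + 6 = day 16.
For U: S (finishes day 13); Q (finishes day 16). Taking the maximum gives a start of day 16, and it finishes at 16 + 8 = day 24.
All tasks are finished once the last one completes. Finish times: P at 4, Q at 16, R at 10, S at 13, T at 13, U at 24. The latest is day 24.

24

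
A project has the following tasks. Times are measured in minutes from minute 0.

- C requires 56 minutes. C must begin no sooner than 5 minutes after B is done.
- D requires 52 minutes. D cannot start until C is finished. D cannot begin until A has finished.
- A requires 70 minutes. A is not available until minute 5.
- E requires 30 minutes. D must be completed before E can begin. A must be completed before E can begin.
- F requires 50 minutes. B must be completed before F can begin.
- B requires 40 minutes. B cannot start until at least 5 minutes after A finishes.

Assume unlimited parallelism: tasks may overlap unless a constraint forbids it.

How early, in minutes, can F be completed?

170

A waits on its own release at minute 5, so it starts at minute 5 and finishes at 5 + 70 = minute 75.
B cannot begin until A (finishes minute 75, plus 5-minute gap → minute 80). It runs from minute 80 to 80 + 40 = minute 120.
F waits on B (finishes minute 120), so it starts at minute 120 and finishes at 120 + 50 = minute 170.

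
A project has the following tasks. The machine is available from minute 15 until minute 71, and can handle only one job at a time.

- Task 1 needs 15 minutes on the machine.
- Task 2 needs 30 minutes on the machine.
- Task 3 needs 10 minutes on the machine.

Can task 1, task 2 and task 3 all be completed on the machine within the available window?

The machine window is 71 − 15 = 56 minutes.
Running back to back, the jobs need 15 + 30 + 10 = 55 minutes on the machine.
Since 55 ≤ 56, they fit within the window.

Yes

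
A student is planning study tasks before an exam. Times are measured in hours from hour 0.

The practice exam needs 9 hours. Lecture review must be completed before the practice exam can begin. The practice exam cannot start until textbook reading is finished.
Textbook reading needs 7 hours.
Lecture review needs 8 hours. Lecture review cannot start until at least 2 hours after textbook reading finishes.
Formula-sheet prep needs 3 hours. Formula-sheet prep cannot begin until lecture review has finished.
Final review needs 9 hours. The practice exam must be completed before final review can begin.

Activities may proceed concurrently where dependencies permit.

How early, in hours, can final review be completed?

35

Nothing blocks textbook reading, so it runs from hour 0 to hour 7.
Lecture review waits on textbook reading (finishes hour 7, plus 2-hour gap → hour 9), so it starts at hour 9 and finishes at 9 + 8 = hour 17.
The practice exam needs all of lecture review (finishes hour 17); textbook reading (finishes hour 7). That puts its earliest start at hour 17; it finishes at 17 + 9 = hour 26.
Final review cannot begin until the practice exam (finishes hour 26). It runs from hour 26 to 26 + 9 = hour 35.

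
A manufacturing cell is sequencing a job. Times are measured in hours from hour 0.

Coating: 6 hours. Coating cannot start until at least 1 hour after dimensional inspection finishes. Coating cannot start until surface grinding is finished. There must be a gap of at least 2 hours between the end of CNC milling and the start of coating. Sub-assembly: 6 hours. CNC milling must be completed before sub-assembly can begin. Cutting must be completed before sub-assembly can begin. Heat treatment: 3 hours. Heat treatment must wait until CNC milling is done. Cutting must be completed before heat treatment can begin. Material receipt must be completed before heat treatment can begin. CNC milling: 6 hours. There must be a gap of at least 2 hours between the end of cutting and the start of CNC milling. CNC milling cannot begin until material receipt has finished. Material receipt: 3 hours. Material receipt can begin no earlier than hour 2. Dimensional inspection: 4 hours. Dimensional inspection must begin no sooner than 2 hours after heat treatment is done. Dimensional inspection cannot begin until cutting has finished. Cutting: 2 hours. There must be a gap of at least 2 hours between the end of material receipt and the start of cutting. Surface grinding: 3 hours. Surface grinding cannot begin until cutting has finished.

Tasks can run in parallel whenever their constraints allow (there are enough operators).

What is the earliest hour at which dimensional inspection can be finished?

26

After its own release at hour 2, material receipt can start at hour 2 and finishes at hour 5.
Cutting waits on material receipt (finishes hour 5, plus 2-hour gap → hour 7), so it starts at hour 7 and finishes at 7 + 2 = hour 9.
For CNC milling: cutting (finishes hour 9, plus 2-hour gap → hour 11); material receipt (finishes hour 5). Taking the maximum gives a start of hour 11, and it finishes at 11 + 6 = hour 17.
Heat treatment cannot start until CNC milling (finishes hour 17); cutting (finishes hour 9); material receipt (finishes hour 5). The controlling bound is hour 17, so heat treatment finishes at 17 + 3 = hour 20.
Dimensional inspection has to wait for heat treatment (finishes hour 20, plus 2-hour gap → hour 22); cutting (finishes hour 9). The latest of these is hour 22, so dimensional inspection runs hour 22 to 22 + 4 = hour 26.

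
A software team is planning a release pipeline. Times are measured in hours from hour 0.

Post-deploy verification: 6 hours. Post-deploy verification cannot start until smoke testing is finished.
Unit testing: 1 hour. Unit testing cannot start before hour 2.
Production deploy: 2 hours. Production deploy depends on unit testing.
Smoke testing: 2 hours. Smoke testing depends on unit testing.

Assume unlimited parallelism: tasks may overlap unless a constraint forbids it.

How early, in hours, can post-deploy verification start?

5

Unit testing waits on its own release at hour 2, so it starts at hour 2 and finishes at 2 + 1 = hour 3.
Smoke testing waits on unit testing (finishes hour 3), so it starts at hour 3 and finishes at 3 + 2 = hour 5.
Post-deploy verification waits on smoke testing (finishes hour 5), so the earliest it can start is hour 5.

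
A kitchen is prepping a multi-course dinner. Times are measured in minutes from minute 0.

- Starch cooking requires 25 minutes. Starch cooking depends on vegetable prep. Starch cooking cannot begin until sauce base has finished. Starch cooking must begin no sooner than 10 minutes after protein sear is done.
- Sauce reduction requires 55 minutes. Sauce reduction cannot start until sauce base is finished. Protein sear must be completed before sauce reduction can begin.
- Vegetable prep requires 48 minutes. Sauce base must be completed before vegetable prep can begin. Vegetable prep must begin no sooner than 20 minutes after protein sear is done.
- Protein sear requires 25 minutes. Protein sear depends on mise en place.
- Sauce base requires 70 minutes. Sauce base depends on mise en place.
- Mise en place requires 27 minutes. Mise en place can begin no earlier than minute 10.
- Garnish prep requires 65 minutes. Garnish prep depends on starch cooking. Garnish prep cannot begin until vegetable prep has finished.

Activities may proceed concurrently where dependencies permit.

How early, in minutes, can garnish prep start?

180

Mise en place waits on its own release at minute 10, so it starts at minute 10 and finishes at 10 + 27 = minute 37.
After mise en place (finishes minute 37), protein sear can start at minute 37 and finishes at minute 62.
Sauce base waits on mise en place (finishes minute 37), so it starts at minute 37 and finishes at 37 + 70 = minute 107.
Vegetable prep needs all of sauce base (finishes minute 107); protein sear (finishes minute 62, plus 20-minute gap → minute 82). That puts its earliest start at minute 107; it finishes at 107 + 48 = minute 155.
Starch cooking has to wait for vegetable prep (finishes minute 155); sauce base (finishes minute 107); protein sear (finishes minute 62, plus 10-minute gap → minute 72). The latest of these is minute 155, so starch cooking runs minute 155 to 155 + 25 = minute 180.
Garnish prep waits on starch cooking (finishes minute 180); vegetable prep (finishes minute 155). The latest of these is minute 180, which is the earliest garnish prep can start.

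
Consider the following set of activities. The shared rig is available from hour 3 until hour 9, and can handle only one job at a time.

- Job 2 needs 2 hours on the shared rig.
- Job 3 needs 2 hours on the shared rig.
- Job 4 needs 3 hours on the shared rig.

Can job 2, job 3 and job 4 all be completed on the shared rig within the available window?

No

The shared rig window is 9 − 3 = 6 hours.
Running back to back, the jobs need 2 + 2 + 3 = 7 hours on the shared rig.
Since 7 > 6, they cannot all fit.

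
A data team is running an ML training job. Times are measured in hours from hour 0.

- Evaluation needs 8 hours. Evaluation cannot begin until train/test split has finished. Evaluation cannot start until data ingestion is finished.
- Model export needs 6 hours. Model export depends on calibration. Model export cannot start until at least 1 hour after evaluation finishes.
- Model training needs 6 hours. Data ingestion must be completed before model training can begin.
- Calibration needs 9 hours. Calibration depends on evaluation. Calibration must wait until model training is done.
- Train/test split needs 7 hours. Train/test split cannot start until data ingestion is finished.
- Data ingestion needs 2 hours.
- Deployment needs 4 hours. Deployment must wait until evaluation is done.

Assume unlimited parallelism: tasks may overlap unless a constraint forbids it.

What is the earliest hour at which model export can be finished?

Nothing blocks data ingestion, so it runs from hour 0 to hour 2.
Model training waits on data ingestion (finishes hour 2), so it starts at hour 2 and finishes at 2 + 6 = hour 8.
Train/test split waits on data ingestion (finishes hour 2), so it starts at hour 2 and finishes at 2 + 7 = hour 9.
Evaluation needs all of train/test split (finishes hour 9); data ingestion (finishes hour 2). That puts its earliest start at hour 9; it finishes at 9 + 8 = hour 17.
For calibration: evaluation (finishes hour 17); model training (finishes hour 8). Taking the maximum gives a start of hour 17, and it finishes at 17 + 9 = hour 26.
Model export cannot start until calibration (finishes hour 26); evaluation (finishes hour 17, plus 1-hour gap → hour 18). The controlling bound is hour 26, so model export finishes at 26 + 6 = hour 32.

32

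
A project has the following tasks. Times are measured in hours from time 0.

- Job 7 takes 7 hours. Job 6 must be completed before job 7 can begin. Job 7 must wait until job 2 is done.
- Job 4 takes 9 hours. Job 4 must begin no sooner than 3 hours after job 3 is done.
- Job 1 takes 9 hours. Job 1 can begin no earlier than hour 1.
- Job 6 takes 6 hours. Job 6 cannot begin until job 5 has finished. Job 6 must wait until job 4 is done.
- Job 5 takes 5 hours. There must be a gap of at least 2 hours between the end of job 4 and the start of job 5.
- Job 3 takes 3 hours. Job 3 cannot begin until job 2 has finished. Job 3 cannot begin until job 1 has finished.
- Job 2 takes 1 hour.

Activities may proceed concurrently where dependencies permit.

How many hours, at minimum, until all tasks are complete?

Job 2 has no prerequisites, so it starts at hour 0 and finishes at hour 1.
After its own release at hour 1, job 1 can start at hour 1 and finishes at hour 10.
For job 3: job 2 (finishes hour 1); job 1 (finishes hour 10). Taking the maximum gives a start of hour 10, and it finishes at 10 + 3 = hour 13.
After job 3 (finishes hour 13, plus 3-hour gap → hour 16), job 4 can start at hour 16 and finishes at hour 25.
Job 5 cannot begin until job 4 (finishes hour 25, plus 2-hour gap → hour 27). It runs from hour 27 to 27 + 5 = hour 32.
Job 6 has to wait for job 5 (finishes hour 32); job 4 (finishes hour 25). The latest of these is hour 32, so job 6 runs hour 32 to 32 + 6 = hour 38.
Job 7 cannot start until job 6 (finishes hour 38); job 2 (finishes hour 1). The controlling bound is hour 38, so job 7 finishes at 38 + 7 = hour 45.
All tasks are finished once the last one completes. Finish times: Job 1 at 10, Job 2 at 1, Job 3 at 13, Job 4 at 25, Job 5 at 32, Job 6 at 38, Job 7 at 45. The latest is hour 45.

45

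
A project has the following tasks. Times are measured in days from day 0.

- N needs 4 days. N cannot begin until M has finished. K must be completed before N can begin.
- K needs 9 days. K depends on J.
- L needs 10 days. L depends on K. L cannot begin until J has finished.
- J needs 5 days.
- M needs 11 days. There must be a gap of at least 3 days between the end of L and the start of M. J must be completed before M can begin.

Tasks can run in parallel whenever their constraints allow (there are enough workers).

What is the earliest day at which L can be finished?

Nothing blocks J, so it runs from day 0 to day 5.
K cannot begin until J (finishes day 5). It runs from day 5 to 5 + 9 = day 14.
For L: K (finishes day 14); J (finishes day 5). Taking the maximum gives a start of day 14, and it finishes at 14 + 10 = day 24.

24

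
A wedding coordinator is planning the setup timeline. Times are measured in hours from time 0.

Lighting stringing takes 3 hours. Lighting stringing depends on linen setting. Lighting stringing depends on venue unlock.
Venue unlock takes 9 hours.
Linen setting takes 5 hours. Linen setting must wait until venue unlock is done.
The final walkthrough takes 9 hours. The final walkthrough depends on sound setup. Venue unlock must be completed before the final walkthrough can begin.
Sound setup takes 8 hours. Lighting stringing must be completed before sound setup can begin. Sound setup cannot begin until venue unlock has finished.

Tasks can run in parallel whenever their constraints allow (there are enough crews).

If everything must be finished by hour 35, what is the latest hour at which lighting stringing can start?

To finish by hour 35, the final walkthrough (duration 9) must start no later than hour 26.
Sound setup feeds into the final walkthrough (must start by hour 26); so sound setup must finish by hour 26 and therefore start by hour 18.
Since sound setup (must start by hour 18) depends on it, lighting stringing must finish by hour 18. Backing off its 3-hour duration gives a latest start of hour 15.

15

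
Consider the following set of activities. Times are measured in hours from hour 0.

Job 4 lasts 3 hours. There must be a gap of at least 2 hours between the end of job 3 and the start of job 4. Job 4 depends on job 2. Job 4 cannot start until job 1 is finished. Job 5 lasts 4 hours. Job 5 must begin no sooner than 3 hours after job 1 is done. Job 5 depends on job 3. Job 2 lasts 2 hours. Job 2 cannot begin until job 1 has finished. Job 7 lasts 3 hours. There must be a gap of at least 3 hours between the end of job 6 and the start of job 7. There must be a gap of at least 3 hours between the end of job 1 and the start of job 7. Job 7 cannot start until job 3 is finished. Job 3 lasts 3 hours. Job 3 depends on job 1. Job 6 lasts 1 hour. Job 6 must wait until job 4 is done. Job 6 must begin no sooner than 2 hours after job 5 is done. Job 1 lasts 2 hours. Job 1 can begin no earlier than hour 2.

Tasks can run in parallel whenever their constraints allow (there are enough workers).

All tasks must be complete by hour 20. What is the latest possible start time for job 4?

Nothing follows job 7; the deadline of hour 20 is its only limit. It must start by 20 − 3 = hour 17.
Since job 7 (must start by hour 17, minus 3-hour gap → hour 14) depends on it, job 6 must finish by hour 14. Backing off its 1-hour duration gives a latest start of hour 13.
Since job 6 (must start by hour 13) depends on it, job 4 must finish by hour 13. Backing off its 3-hour duration gives a latest start of hour 10.

10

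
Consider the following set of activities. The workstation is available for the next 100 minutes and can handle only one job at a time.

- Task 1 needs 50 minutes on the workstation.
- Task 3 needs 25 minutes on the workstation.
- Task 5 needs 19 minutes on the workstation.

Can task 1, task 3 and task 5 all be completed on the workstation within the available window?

Running back to back, the jobs need 50 + 25 + 19 = 94 minutes on the workstation.
Since 94 ≤ 100, they fit within the window.

Yes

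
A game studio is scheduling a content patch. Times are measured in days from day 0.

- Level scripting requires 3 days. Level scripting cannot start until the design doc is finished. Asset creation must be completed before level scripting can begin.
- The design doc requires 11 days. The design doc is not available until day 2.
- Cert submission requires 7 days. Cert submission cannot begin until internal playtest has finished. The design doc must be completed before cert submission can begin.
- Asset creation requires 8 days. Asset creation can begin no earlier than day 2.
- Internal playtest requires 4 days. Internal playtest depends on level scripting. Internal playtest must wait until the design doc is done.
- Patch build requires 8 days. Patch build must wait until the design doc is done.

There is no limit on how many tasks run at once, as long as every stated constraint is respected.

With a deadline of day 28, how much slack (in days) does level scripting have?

1

Asset creation cannot begin until its own release at day 2. It runs from day 2 to 2 + 8 = day 10.
The design doc waits on its own release at day 2, so it starts at day 2 and finishes at 2 + 11 = day 13.
Level scripting needs all of the design doc (finishes day 13); asset creation (finishes day 10). That puts its earliest start at day 13; it finishes at 13 + 3 = day 16.

Working backward from the deadline:
Cert submission has no dependents, so it just needs to finish by day 28. Starting by 28 − 7 = day 21 achieves that.
Since cert submission (must start by day 21) depends on it, internal playtest must finish by day 21. Backing off its 4-day duration gives a latest start of day 17.
Since internal playtest (must start by day 17) depends on it, level scripting must finish by day 17. Backing off its 3-day duration gives a latest start of day 14.
So level scripting can start as early as day 13 and as late as day 14, giving 14 − 13 = 1 day of slack.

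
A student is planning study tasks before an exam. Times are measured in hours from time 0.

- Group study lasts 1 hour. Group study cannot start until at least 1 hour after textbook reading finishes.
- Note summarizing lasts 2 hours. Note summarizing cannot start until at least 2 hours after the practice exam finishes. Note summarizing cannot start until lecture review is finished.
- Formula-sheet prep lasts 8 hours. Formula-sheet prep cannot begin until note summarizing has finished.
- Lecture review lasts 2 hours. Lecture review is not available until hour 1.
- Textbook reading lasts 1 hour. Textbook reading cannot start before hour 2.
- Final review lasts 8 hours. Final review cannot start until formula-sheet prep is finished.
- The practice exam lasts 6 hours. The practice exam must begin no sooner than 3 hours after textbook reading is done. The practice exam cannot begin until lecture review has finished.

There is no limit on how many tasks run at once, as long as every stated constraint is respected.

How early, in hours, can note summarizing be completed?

16

After its own release at hour 1, lecture review can start at hour 1 and finishes at hour 3.
After its own release at hour 2, textbook reading can start at hour 2 and finishes at hour 3.
The practice exam cannot start until textbook reading (finishes hour 3, plus 3-hour gap → hour 6); lecture review (finishes hour 3). The controlling bound is hour 6, so the practice exam finishes at 6 + 6 = hour 12.
Note summarizing cannot start until the practice exam (finishes hour 12, plus 2-hour gap → hour 14); lecture review (finishes hour 3). The controlling bound is hour 14, so note summarizing finishes at 14 + 2 = hour 16.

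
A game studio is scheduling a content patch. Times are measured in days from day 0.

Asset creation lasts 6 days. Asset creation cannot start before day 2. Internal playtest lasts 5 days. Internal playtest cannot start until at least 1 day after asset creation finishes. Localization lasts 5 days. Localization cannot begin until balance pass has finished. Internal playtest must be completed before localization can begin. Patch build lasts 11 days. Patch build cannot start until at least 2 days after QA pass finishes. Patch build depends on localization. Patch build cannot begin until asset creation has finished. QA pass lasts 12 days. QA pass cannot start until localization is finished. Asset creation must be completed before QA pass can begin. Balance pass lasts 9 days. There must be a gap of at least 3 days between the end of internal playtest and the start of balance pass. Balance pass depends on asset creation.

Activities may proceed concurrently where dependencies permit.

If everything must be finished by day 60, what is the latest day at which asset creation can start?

Nothing follows patch build; the deadline of day 60 is its only limit. It must start by 60 − 11 = day 49.
QA pass feeds into patch build (must start by day 49, minus 2-day gap → day 47); so QA pass must finish by day 47 and therefore start by day 35.
Localization has several dependents: QA pass (must start by day 35); patch build (must start by day 49). The earliest of those limits is day 35, so localization must start by 35 − 5 = day 30.
Balance pass has to be done before localization (must start by day 30). That means finishing by day 30, i.e. starting by 30 − 9 = day 21.
Internal playtest has several dependents: balance pass (must start by day 21, minus 3-day gap → day 18); localization (must start by day 30). The earliest of those limits is day 18, so internal playtest must start by 18 − 5 = day 13.
For asset creation: internal playtest (must start by day 13, minus 1-day gap → day 12); balance pass (must start by day 21); QA pass (must start by day 35); patch build (must start by day 49). The most restrictive is day 12; with a 6-day duration, asset creation must start by day 6.

6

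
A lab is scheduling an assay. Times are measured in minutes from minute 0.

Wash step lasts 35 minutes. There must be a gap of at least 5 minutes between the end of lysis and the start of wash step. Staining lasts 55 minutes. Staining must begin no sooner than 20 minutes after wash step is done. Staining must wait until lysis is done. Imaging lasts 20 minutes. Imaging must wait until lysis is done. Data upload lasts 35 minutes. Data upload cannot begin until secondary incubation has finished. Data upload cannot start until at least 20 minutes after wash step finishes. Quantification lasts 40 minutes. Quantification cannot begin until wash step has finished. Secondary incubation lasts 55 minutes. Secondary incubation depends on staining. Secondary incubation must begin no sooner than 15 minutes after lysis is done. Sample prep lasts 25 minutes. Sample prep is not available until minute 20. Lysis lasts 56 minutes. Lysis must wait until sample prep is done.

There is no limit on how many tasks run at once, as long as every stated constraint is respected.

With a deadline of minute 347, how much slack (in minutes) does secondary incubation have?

After its own release at minute 20, sample prep can start at minute 20 and finishes at minute 45.
After sample prep (finishes minute 45), lysis can start at minute 45 and finishes at minute 101.
After lysis (finishes minute 101, plus 5-minute gap → minute 106), wash step can start at minute 106 and finishes at minute 141.
Staining has to wait for wash step (finishes minute 141, plus 20-minute gap → minute 161); lysis (finishes minute 101). The latest of these is minute 161, so staining runs minute 161 to 161 + 55 = minute 216.
Secondary incubation needs all of staining (finishes minute 216); lysis (finishes minute 101, plus 15-minute gap → minute 116). That puts its earliest start at minute 216; it finishes at 216 + 55 = minute 271.

Working backward from the deadline:
To finish by minute 347, data upload (duration 35) must start no later than minute 312.
Secondary incubation has to be done before data upload (must start by minute 312). That means finishing by minute 312, i.e. starting by 312 − 55 = minute 257.
So secondary incubation can start as early as minute 216 and as late as minute 257, giving 257 − 216 = 41 minutes of slack.

41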